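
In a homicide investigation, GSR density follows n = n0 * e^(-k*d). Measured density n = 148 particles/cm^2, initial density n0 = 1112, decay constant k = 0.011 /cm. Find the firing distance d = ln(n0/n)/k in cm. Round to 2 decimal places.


GSR distance calculation:
n0/n = 1112 / 148 = 7.513514
ln(n0/n) = 2.016703
d = 2.016703 / 0.011 = 183.34 cm

183.34


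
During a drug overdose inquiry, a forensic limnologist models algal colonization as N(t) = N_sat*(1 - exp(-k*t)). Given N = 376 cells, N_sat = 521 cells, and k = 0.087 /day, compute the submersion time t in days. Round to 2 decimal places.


PMSI from diatom colonization curve:
N / N_sat = 376 / 521 = 0.721689
1 - N/N_sat = 0.278311
ln(1 - N/N_sat) = -1.279016
t = -ln(1 - N/N_sat) / k = -(-1.279016) / 0.087 = 14.70 days

14.70


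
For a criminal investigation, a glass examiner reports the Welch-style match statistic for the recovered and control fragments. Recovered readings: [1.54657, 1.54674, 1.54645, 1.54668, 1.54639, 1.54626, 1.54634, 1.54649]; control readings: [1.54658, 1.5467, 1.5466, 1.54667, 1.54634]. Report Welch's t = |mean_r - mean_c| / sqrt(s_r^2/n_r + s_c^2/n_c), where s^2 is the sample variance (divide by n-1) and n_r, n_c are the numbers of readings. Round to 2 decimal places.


Welch's t-criterion for glass RI comparison:
Recovered mean = sum / n_r = 12.37192 / 8 = 1.54649
Control mean = sum / n_c = 7.73289 / 5 = 1.546578
Recovered sample variance s_r^2 = 2.74286e-08
Control sample variance s_c^2 = 2.012e-08
Welch SE (unpooled) = sqrt(s_r^2/n_r + s_c^2/n_c) = sqrt(3.42857e-09 + 4.024e-09) = sqrt(7.45257e-09) = 8.63283e-05
|mean_r - mean_c| = 8.8e-05
t = 8.8e-05 / 8.63283e-05 = 1.02

1.02


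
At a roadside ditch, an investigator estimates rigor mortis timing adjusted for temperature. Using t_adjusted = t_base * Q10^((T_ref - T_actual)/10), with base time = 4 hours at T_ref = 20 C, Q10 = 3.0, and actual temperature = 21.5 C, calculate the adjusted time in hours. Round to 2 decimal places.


Rigor mortis time adjustment:
Exponent = (T_ref - T_actual) / 10 = (20 - 21.5) / 10 = -0.15
Q10 factor = 3.0^-0.15 = 0.84807
t_adjusted = 4 * 0.84807 = 3.39 hours

3.39


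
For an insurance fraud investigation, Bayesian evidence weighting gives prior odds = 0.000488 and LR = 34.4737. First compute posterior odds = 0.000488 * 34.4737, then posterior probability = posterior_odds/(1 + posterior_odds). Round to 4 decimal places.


Bayesian evidence evaluation:
Posterior odds = prior_odds * LR = 0.000488 * 34.4737 = 0.01682317
Posterior probability = posterior_odds / (1 + posterior_odds)
= 0.01682317 / (1 + 0.01682317)
= 0.01682317 / 1.01682317
= 0.0165

0.0165


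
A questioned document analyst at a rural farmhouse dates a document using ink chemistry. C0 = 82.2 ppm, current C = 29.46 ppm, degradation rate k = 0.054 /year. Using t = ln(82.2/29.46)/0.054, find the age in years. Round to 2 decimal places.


Document age estimation:
C0/C = 82.2 / 29.46 = 2.790224
ln(C0/C) = 1.026122
t = 1.026122 / 0.054 = 19.00 years

19.00


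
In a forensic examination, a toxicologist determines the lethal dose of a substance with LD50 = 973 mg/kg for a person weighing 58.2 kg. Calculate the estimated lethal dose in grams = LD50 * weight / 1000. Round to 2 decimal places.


Lethal dose calculation:
Lethal dose = LD50 * body_weight / 1000
= 973 * 58.2 / 1000
= 56628.6 / 1000
= 56.63 g

56.63


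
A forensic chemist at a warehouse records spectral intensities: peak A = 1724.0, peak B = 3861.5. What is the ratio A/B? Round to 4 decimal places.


Spectral peak ratio:
Peak A = 1724.0 counts
Peak B = 3861.5 counts
Ratio = 1724.0 / 3861.5 = 0.4465

0.4465


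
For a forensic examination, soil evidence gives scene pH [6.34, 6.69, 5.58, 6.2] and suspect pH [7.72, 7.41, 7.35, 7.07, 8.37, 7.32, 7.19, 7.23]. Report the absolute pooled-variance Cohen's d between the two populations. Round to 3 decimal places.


Pooled-variance Cohen's d for soil pH comparison:
Scene mean = 24.81 / 4 = 6.2025
Suspect mean = 59.66 / 8 = 7.4575
Scene sample variance s_s^2 = 0.214692
Suspect sample variance s_c^2 = 0.172536
Pooled variance = ((n_s-1)*s_s^2 + (n_c-1)*s_c^2) / (n_s + n_c - 2) = 0.185182
Pooled SD = sqrt(0.185182) = 0.430328
Mean difference = -1.255
|d| = |-1.255| / 0.430328 = 2.916

2.916


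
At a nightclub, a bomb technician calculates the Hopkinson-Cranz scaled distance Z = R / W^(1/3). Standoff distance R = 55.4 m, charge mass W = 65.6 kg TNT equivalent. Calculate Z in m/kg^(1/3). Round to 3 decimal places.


Scaled distance calculation:
W^(1/3) = 65.6^(1/3) = 4.033059
Z = R / W^(1/3) = 55.4 / 4.033059
Z = 13.736 m/kg^(1/3)

13.736


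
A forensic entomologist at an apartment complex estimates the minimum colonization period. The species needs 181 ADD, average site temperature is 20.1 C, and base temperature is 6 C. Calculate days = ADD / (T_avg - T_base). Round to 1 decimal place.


Insect development time:
Effective temperature = avg_temp - T_base = 20.1 - 6 = 14.1 C
Days = ADD / effective_temp = 181 / 14.1 = 12.8 days

12.8


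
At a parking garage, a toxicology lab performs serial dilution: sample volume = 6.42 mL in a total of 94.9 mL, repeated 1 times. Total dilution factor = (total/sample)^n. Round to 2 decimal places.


Dilution factor calculation:
Single dilution = V_total / V_sample = 94.9 / 6.42 ≈ 14.781931
Number of dilutions = 1
Total DF = (94.9 / 6.42)^1 (full precision, rounded at the end) = 14.78

14.78


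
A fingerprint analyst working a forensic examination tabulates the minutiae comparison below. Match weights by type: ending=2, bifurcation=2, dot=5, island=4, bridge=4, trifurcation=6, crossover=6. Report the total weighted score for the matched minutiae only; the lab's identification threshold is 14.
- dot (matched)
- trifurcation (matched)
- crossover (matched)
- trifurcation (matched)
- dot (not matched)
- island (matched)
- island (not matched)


Weighted minutiae match score:
  dot: matched, +5 (running total 5)
  trifurcation: matched, +6 (running total 11)
  crossover: matched, +6 (running total 17)
  trifurcation: matched, +6 (running total 23)
  dot: not matched, +0
  island: matched, +4 (running total 27)
  island: not matched, +0
Total score = 27
Threshold = 14; verdict = identification

27


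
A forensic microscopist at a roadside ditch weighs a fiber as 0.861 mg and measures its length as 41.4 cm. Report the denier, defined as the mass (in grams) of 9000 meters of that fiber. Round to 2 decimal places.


Denier calculation:
Mass in grams = 0.861 mg / 1000 = 0.000861 g
Length in meters = 41.4 cm / 100 = 0.414 m
Linear density = mass / length = 0.000861 / 0.414 = 0.00207971 g/m
Denier = (g/m) * 9000 = 0.00207971 * 9000 = 18.72

18.72


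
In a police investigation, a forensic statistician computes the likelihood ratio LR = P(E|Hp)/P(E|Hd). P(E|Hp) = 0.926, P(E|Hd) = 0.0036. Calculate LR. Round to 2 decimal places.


Likelihood ratio calculation:
LR = P(E|Hp) / P(E|Hd)
LR = 0.926 / 0.0036
LR = 257.22

257.22


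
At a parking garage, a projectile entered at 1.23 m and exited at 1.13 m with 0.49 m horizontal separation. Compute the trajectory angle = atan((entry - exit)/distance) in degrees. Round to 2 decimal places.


Bullet trajectory angle:
Height difference = 1.23 - 1.13 = 0.1 m
angle = atan(0.1 / 0.49)
angle = atan(0.204082)
angle = 11.53 degrees

11.53


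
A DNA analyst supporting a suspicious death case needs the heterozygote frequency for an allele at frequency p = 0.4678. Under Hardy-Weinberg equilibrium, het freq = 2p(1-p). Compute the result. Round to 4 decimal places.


Hardy-Weinberg heterozygote frequency:
q = 1 - p = 1 - 0.4678 = 0.5322
2pq = 2 * 0.4678 * 0.5322 = 0.4979

0.4979


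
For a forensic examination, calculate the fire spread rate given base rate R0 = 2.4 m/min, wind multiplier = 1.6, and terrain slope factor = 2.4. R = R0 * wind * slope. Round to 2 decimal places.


Fire spread rate calculation:
R = R0 * wind_factor * slope_factor
= 2.4 * 1.6 * 2.4
= 3.84 * 2.4
= 9.22 m/min

9.22


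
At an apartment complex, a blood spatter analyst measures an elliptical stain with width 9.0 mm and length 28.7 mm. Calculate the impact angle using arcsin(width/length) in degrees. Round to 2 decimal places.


Blood spatter impact angle calculation:
width / length = 9.0 / 28.7 = 0.313589
angle = arcsin(0.313589)
angle = 18.28 degrees

18.28


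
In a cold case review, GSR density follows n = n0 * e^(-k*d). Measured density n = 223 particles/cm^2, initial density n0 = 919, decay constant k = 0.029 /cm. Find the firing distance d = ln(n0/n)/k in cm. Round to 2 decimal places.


GSR distance calculation:
n0/n = 919 / 223 = 4.121076
ln(n0/n) = 1.416114
d = 1.416114 / 0.029 = 48.83 cm

48.83


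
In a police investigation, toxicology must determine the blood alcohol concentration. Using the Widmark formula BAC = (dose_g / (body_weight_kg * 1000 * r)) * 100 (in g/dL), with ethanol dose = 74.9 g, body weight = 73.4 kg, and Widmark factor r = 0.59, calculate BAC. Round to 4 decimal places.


Applying the Widmark formula:
BAC = (dose_g / (body_wt * 1000 * r)) * 100
Denominator = 73.4 * 1000 * 0.59 = 43306
BAC = (74.9 / 43306) * 100
BAC = 0.1730 g/dL

0.1730


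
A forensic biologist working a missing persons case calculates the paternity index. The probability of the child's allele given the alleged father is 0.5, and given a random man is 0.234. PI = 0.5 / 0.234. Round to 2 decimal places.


Paternity Index calculation:
PI = P(allele|father) / P(allele|random)
PI = 0.5 / 0.234
PI = 2.14

2.14


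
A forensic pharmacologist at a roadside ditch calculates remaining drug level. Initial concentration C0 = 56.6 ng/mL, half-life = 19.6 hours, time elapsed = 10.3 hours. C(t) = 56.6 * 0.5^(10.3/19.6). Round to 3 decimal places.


Drug concentration decay:
Number of half-lives = t / t_half = 10.3 / 19.6 = 0.52551
Decay factor = 0.5^0.52551 = 0.69471348
C(t) = 56.6 * 0.69471348 = 39.321 ng/mL

39.321


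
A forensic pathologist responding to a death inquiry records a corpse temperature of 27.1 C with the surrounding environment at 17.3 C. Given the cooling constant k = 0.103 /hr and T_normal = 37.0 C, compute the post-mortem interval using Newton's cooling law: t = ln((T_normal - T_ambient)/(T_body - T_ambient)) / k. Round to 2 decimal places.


Using Newton's law of cooling:
t = ln((T_normal - T_ambient) / (T_body - T_ambient)) / k
T_normal - T_ambient = 19.7
T_body - T_ambient = 9.8
Ratio = 2.010204
ln(ratio) = 0.698236
t = 0.698236 / 0.103 = 6.78 hours

6.78


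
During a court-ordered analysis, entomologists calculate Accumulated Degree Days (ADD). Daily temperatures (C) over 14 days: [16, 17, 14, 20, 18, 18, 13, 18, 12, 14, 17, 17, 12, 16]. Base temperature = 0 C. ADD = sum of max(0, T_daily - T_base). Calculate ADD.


Computing ADD day by day:
Day 1: max(0, 16 - 0) = 16
Day 2: max(0, 17 - 0) = 17
Day 3: max(0, 14 - 0) = 14
Day 4: max(0, 20 - 0) = 20
Day 5: max(0, 18 - 0) = 18
Day 6: max(0, 18 - 0) = 18
Day 7: max(0, 13 - 0) = 13
Day 8: max(0, 18 - 0) = 18
Day 9: max(0, 12 - 0) = 12
Day 10: max(0, 14 - 0) = 14
Day 11: max(0, 17 - 0) = 17
Day 12: max(0, 17 - 0) = 17
Day 13: max(0, 12 - 0) = 12
Day 14: max(0, 16 - 0) = 16
Total ADD = 222

222


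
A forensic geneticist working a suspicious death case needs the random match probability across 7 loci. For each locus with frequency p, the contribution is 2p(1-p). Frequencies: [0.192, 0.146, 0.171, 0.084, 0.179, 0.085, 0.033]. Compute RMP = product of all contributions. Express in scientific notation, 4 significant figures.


Computing RMP for 7 loci:
Locus 1: 2 * 0.192 * 0.808 = 0.310272
Locus 2: 2 * 0.146 * 0.854 = 0.249368
Locus 3: 2 * 0.171 * 0.829 = 0.283518
Locus 4: 2 * 0.084 * 0.916 = 0.153888
Locus 5: 2 * 0.179 * 0.821 = 0.293918
Locus 6: 2 * 0.085 * 0.915 = 0.15555
Locus 7: 2 * 0.033 * 0.967 = 0.063822
RMP = 9.850e-06

9.850e-06


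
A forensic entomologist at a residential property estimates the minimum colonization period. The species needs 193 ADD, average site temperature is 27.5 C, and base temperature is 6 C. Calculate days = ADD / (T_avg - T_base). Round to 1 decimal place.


Insect development time:
Effective temperature = avg_temp - T_base = 27.5 - 6 = 21.5 C
Days = ADD / effective_temp = 193 / 21.5 = 9.0 days

9.0


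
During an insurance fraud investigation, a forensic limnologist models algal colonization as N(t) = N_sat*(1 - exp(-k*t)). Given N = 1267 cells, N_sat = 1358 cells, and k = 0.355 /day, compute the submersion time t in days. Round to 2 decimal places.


PMSI from diatom colonization curve:
N / N_sat = 1267 / 1358 = 0.93299
1 - N/N_sat = 0.06701
ln(1 - N/N_sat) = -2.702913
t = -ln(1 - N/N_sat) / k = -(-2.702913) / 0.355 = 7.61 days

7.61


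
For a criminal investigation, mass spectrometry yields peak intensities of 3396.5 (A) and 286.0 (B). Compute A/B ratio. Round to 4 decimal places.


Spectral peak ratio:
Peak A = 3396.5 counts
Peak B = 286.0 counts
Ratio = 3396.5 / 286.0 = 11.8759

11.8759


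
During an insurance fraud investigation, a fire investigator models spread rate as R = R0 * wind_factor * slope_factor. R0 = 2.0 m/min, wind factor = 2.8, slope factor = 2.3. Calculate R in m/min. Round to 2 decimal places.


Fire spread rate calculation:
R = R0 * wind_factor * slope_factor
= 2.0 * 2.8 * 2.3
= 5.6 * 2.3
= 12.88 m/min

12.88


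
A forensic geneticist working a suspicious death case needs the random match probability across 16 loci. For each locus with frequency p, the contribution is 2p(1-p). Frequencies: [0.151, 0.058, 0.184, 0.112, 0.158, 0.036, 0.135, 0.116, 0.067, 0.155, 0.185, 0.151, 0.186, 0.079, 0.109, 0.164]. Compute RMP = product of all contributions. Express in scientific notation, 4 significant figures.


Computing RMP for 16 loci:
Locus 1: 2 * 0.151 * 0.849 = 0.256398
Locus 2: 2 * 0.058 * 0.942 = 0.109272
Locus 3: 2 * 0.184 * 0.816 = 0.300288
Locus 4: 2 * 0.112 * 0.888 = 0.198912
Locus 5: 2 * 0.158 * 0.842 = 0.266072
Locus 6: 2 * 0.036 * 0.964 = 0.069408
Locus 7: 2 * 0.135 * 0.865 = 0.23355
Locus 8: 2 * 0.116 * 0.884 = 0.205088
Locus 9: 2 * 0.067 * 0.933 = 0.125022
Locus 10: 2 * 0.155 * 0.845 = 0.26195
Locus 11: 2 * 0.185 * 0.815 = 0.30155
Locus 12: 2 * 0.151 * 0.849 = 0.256398
Locus 13: 2 * 0.186 * 0.814 = 0.302808
Locus 14: 2 * 0.079 * 0.921 = 0.145518
Locus 15: 2 * 0.109 * 0.891 = 0.194238
Locus 16: 2 * 0.164 * 0.836 = 0.274208
RMP = 8.797e-12

8.797e-12


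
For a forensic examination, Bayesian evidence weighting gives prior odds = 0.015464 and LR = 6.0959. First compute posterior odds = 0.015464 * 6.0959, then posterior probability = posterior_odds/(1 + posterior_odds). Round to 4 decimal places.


Bayesian evidence evaluation:
Posterior odds = prior_odds * LR = 0.015464 * 6.0959 = 0.094267
Posterior probability = posterior_odds / (1 + posterior_odds)
= 0.094267 / (1 + 0.094267)
= 0.094267 / 1.094267
= 0.0861

0.0861


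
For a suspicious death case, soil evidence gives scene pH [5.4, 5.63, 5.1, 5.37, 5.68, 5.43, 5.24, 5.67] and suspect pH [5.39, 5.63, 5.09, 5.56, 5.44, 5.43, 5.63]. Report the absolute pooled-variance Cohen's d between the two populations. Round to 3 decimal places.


Pooled-variance Cohen's d for soil pH comparison:
Scene mean = 43.52 / 8 = 5.44
Suspect mean = 38.17 / 7 = 5.452857
Scene sample variance s_s^2 = 0.044114
Suspect sample variance s_c^2 = 0.03509
Pooled variance = ((n_s-1)*s_s^2 + (n_c-1)*s_c^2) / (n_s + n_c - 2) = 0.039949
Pooled SD = sqrt(0.039949) = 0.199872
Mean difference = -0.012857
|d| = |-0.012857| / 0.199872 = 0.064

0.064


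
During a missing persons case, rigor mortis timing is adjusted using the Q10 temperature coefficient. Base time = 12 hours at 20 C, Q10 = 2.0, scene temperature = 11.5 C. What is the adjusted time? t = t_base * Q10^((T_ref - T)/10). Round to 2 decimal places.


Rigor mortis time adjustment:
Exponent = (T_ref - T_actual) / 10 = (20 - 11.5) / 10 = 0.85
Q10 factor = 2.0^0.85 = 1.8025
t_adjusted = 12 * 1.8025 = 21.63 hours

21.63


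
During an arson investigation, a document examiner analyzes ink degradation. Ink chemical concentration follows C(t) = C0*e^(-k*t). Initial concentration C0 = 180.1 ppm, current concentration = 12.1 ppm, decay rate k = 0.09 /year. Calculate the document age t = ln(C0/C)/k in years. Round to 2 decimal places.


Document age estimation:
C0/C = 180.1 / 12.1 = 14.884298
ln(C0/C) = 2.700307
t = 2.700307 / 0.09 = 30.00 years

30.00


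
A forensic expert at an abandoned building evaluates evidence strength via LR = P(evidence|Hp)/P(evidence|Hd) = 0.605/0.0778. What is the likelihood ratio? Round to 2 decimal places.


Likelihood ratio calculation:
LR = P(E|Hp) / P(E|Hd)
LR = 0.605 / 0.0778
LR = 7.78

7.78


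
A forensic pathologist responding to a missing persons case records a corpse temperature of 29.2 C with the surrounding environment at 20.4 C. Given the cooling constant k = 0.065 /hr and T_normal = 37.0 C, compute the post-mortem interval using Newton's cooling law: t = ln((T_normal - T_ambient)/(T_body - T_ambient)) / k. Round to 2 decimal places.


Using Newton's law of cooling:
t = ln((T_normal - T_ambient) / (T_body - T_ambient)) / k
T_normal - T_ambient = 16.6
T_body - T_ambient = 8.8
Ratio = 1.886364
ln(ratio) = 0.634651
t = 0.634651 / 0.065 = 9.76 hours

9.76


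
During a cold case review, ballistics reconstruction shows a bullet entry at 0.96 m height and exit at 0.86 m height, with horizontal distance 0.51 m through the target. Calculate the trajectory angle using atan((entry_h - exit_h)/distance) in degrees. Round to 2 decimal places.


Bullet trajectory angle:
Height difference = 0.96 - 0.86 = 0.1 m
angle = atan(0.1 / 0.51)
angle = atan(0.196078)
angle = 11.09 degrees

11.09


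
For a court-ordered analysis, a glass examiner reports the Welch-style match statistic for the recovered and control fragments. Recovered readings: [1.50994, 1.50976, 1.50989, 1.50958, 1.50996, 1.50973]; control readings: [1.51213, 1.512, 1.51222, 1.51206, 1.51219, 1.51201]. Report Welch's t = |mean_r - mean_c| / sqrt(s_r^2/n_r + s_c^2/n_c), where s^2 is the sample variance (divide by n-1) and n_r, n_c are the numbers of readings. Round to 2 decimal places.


Welch's t-criterion for glass RI comparison:
Recovered mean = sum / n_r = 9.05886 / 6 = 1.50981
Control mean = sum / n_c = 9.07261 / 6 = 1.5121017
Recovered sample variance s_r^2 = 2.152e-08
Control sample variance s_c^2 = 8.61667e-09
Welch SE (unpooled) = sqrt(s_r^2/n_r + s_c^2/n_c) = sqrt(3.58667e-09 + 1.43611e-09) = sqrt(5.02278e-09) = 7.08716e-05
|mean_r - mean_c| = 0.00229167
t = 0.00229167 / 7.08716e-05 = 32.34

32.34


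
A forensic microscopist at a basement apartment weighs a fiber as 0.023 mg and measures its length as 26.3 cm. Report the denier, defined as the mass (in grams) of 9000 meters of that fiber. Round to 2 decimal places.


Denier calculation:
Mass in grams = 0.023 mg / 1000 = 0.000023 g
Length in meters = 26.3 cm / 100 = 0.263 m
Linear density = mass / length = 0.000023 / 0.263 = 0.00008745 g/m
Denier = (g/m) * 9000 = 0.00008745 * 9000 = 0.79

0.79


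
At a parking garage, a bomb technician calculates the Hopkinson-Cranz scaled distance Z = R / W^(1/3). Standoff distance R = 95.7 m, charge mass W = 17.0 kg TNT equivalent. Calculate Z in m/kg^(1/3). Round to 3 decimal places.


Scaled distance calculation:
W^(1/3) = 17.0^(1/3) = 2.571282
Z = R / W^(1/3) = 95.7 / 2.571282
Z = 37.219 m/kg^(1/3)

37.219


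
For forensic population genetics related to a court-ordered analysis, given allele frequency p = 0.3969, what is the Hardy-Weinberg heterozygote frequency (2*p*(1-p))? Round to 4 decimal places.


Hardy-Weinberg heterozygote frequency:
q = 1 - p = 1 - 0.3969 = 0.6031
2pq = 2 * 0.3969 * 0.6031 = 0.4787

0.4787


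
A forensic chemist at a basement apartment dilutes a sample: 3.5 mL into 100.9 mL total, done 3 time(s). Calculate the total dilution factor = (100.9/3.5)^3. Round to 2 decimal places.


Dilution factor calculation:
Single dilution = V_total / V_sample = 100.9 / 3.5 ≈ 28.828571
Number of dilutions = 3
Total DF = (100.9 / 3.5)^3 (full precision, rounded at the end) = 23959.04

23959.04


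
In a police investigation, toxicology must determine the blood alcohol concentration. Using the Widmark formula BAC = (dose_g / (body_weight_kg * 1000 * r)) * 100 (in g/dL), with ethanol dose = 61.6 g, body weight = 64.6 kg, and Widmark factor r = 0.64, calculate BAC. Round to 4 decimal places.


Applying the Widmark formula:
BAC = (dose_g / (body_wt * 1000 * r)) * 100
Denominator = 64.6 * 1000 * 0.64 = 41344
BAC = (61.6 / 41344) * 100
BAC = 0.1490 g/dL

0.1490


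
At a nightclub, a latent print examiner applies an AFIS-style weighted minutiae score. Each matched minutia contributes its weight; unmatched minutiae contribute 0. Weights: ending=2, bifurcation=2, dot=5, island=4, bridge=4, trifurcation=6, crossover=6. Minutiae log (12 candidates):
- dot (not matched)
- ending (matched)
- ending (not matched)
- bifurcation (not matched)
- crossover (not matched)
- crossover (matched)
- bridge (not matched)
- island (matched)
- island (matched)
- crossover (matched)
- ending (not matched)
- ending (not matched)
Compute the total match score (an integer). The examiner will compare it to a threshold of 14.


Weighted minutiae match score:
  dot: not matched, +0
  ending: matched, +2 (running total 2)
  ending: not matched, +0
  bifurcation: not matched, +0
  crossover: not matched, +0
  crossover: matched, +6 (running total 8)
  bridge: not matched, +0
  island: matched, +4 (running total 12)
  island: matched, +4 (running total 16)
  crossover: matched, +6 (running total 22)
  ending: not matched, +0
  ending: not matched, +0
Total score = 22
Threshold = 14; verdict = identification

22


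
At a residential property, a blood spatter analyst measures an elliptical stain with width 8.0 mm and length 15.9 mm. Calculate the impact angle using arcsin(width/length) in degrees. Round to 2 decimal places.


Blood spatter impact angle calculation:
width / length = 8.0 / 15.9 = 0.503145
angle = arcsin(0.503145)
angle = 30.21 degrees

30.21


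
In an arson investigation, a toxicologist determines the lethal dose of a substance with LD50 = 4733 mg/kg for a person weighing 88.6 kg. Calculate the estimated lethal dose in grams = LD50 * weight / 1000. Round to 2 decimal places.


Lethal dose calculation:
Lethal dose = LD50 * body_weight / 1000
= 4733 * 88.6 / 1000
= 419343.8 / 1000
= 419.34 g

419.34


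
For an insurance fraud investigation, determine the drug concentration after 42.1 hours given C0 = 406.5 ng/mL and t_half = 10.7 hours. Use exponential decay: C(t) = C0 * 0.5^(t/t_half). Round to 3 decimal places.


Drug concentration decay:
Number of half-lives = t / t_half = 42.1 / 10.7 = 3.934579
Decay factor = 0.5^3.934579 = 0.06539939
C(t) = 406.5 * 0.06539939 = 26.585 ng/mL

26.585


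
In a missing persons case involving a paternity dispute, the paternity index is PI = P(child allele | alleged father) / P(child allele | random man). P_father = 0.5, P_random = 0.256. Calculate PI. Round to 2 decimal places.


Paternity Index calculation:
PI = P(allele|father) / P(allele|random)
PI = 0.5 / 0.256
PI = 1.95

1.95


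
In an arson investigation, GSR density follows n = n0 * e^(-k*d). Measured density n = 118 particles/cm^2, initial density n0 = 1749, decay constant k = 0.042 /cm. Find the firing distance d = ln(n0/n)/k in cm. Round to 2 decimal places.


GSR distance calculation:
n0/n = 1749 / 118 = 14.822034
ln(n0/n) = 2.696115
d = 2.696115 / 0.042 = 64.19 cm

64.19


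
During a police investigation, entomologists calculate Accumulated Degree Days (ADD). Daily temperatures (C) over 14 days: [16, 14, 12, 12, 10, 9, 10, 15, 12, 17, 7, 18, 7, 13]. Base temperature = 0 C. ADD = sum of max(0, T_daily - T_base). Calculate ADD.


Computing ADD day by day:
Day 1: max(0, 16 - 0) = 16
Day 2: max(0, 14 - 0) = 14
Day 3: max(0, 12 - 0) = 12
Day 4: max(0, 12 - 0) = 12
Day 5: max(0, 10 - 0) = 10
Day 6: max(0, 9 - 0) = 9
Day 7: max(0, 10 - 0) = 10
Day 8: max(0, 15 - 0) = 15
Day 9: max(0, 12 - 0) = 12
Day 10: max(0, 17 - 0) = 17
Day 11: max(0, 7 - 0) = 7
Day 12: max(0, 18 - 0) = 18
Day 13: max(0, 7 - 0) = 7
Day 14: max(0, 13 - 0) = 13
Total ADD = 172

172


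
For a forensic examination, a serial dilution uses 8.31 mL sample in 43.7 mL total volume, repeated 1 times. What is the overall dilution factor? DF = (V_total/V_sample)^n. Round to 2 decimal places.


Dilution factor calculation:
Single dilution = V_total / V_sample = 43.7 / 8.31 ≈ 5.258724
Number of dilutions = 1
Total DF = (43.7 / 8.31)^1 (full precision, rounded at the end) = 5.26

5.26


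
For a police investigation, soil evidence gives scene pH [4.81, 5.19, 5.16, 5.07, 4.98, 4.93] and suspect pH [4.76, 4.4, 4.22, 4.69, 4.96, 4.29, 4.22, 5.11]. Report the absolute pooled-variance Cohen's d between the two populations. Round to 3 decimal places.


Pooled-variance Cohen's d for soil pH comparison:
Scene mean = 30.14 / 6 = 5.023333
Suspect mean = 36.65 / 8 = 4.58125
Scene sample variance s_s^2 = 0.020947
Suspect sample variance s_c^2 = 0.120784
Pooled variance = ((n_s-1)*s_s^2 + (n_c-1)*s_c^2) / (n_s + n_c - 2) = 0.079185
Pooled SD = sqrt(0.079185) = 0.281398
Mean difference = 0.442083
|d| = |0.442083| / 0.281398 = 1.571

1.571


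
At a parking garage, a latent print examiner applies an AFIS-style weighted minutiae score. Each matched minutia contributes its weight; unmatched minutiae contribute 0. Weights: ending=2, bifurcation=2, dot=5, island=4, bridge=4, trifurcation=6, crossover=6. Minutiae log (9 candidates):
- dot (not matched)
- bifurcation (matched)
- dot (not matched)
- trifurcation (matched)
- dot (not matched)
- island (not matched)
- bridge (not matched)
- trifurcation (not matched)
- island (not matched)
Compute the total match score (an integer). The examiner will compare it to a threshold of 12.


Weighted minutiae match score:
  dot: not matched, +0
  bifurcation: matched, +2 (running total 2)
  dot: not matched, +0
  trifurcation: matched, +6 (running total 8)
  dot: not matched, +0
  island: not matched, +0
  bridge: not matched, +0
  trifurcation: not matched, +0
  island: not matched, +0
Total score = 8
Threshold = 12; verdict = inconclusive

8


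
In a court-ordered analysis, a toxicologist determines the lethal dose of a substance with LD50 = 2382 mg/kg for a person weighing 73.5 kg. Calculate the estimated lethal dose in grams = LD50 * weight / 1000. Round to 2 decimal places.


Lethal dose calculation:
Lethal dose = LD50 * body_weight / 1000
= 2382 * 73.5 / 1000
= 175077 / 1000
= 175.08 g

175.08


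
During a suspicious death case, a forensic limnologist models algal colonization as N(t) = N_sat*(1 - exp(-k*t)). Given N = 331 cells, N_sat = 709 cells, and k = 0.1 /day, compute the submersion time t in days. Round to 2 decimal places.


PMSI from diatom colonization curve:
N / N_sat = 331 / 709 = 0.466855
1 - N/N_sat = 0.533145
ln(1 - N/N_sat) = -0.628962
t = -ln(1 - N/N_sat) / k = -(-0.628962) / 0.1 = 6.29 days

6.29


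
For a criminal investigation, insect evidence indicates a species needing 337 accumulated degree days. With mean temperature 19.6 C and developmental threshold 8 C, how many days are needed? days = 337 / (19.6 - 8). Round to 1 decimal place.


Insect development time:
Effective temperature = avg_temp - T_base = 19.6 - 8 = 11.6 C
Days = ADD / effective_temp = 337 / 11.6 = 29.1 days

29.1


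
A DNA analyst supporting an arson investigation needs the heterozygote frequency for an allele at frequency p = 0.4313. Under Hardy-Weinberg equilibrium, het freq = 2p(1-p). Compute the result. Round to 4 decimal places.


Hardy-Weinberg heterozygote frequency:
q = 1 - p = 1 - 0.4313 = 0.5687
2pq = 2 * 0.4313 * 0.5687 = 0.4906

0.4906


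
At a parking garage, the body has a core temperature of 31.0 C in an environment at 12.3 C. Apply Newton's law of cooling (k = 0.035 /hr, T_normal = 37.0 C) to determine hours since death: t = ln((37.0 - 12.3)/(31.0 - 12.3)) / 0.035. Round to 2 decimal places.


Using Newton's law of cooling:
t = ln((T_normal - T_ambient) / (T_body - T_ambient)) / k
T_normal - T_ambient = 24.7
T_body - T_ambient = 18.7
Ratio = 1.320856
ln(ratio) = 0.27828
t = 0.27828 / 0.035 = 7.95 hours

7.95


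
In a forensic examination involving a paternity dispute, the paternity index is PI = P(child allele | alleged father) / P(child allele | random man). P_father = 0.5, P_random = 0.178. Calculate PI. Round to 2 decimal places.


Paternity Index calculation:
PI = P(allele|father) / P(allele|random)
PI = 0.5 / 0.178
PI = 2.81

2.81


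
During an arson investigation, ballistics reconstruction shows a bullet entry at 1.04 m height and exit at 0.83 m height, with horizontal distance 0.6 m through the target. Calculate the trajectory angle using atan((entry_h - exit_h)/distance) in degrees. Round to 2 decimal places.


Bullet trajectory angle:
Height difference = 1.04 - 0.83 = 0.21 m
angle = atan(0.21 / 0.6)
angle = atan(0.35)
angle = 19.29 degrees

19.29


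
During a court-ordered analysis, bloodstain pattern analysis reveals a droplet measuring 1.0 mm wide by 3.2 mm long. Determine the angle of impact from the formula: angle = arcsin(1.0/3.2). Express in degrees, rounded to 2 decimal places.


Blood spatter impact angle calculation:
width / length = 1.0 / 3.2 = 0.3125
angle = arcsin(0.3125)
angle = 18.21 degrees

18.21


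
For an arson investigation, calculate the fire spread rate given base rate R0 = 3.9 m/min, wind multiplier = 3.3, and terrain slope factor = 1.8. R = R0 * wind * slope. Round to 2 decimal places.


Fire spread rate calculation:
R = R0 * wind_factor * slope_factor
= 3.9 * 3.3 * 1.8
= 12.87 * 1.8
= 23.17 m/min

23.17


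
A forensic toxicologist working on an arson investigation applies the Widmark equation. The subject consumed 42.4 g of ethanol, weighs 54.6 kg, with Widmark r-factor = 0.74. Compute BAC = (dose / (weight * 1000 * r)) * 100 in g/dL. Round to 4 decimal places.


Applying the Widmark formula:
BAC = (dose_g / (body_wt * 1000 * r)) * 100
Denominator = 54.6 * 1000 * 0.74 = 40404
BAC = (42.4 / 40404) * 100
BAC = 0.1049 g/dL

0.1049


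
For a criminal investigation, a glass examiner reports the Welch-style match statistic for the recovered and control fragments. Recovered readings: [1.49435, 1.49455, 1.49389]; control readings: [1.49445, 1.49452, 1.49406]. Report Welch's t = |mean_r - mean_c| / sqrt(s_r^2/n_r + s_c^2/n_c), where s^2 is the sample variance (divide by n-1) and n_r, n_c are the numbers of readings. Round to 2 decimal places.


Welch's t-criterion for glass RI comparison:
Recovered mean = sum / n_r = 4.48279 / 3 = 1.4942633
Control mean = sum / n_c = 4.48303 / 3 = 1.4943433
Recovered sample variance s_r^2 = 1.14533e-07
Control sample variance s_c^2 = 6.14333e-08
Welch SE (unpooled) = sqrt(s_r^2/n_r + s_c^2/n_c) = sqrt(3.81778e-08 + 2.04778e-08) = sqrt(5.86556e-08) = 0.000242189
|mean_r - mean_c| = 8e-05
t = 8e-05 / 0.000242189 = 0.33

0.33


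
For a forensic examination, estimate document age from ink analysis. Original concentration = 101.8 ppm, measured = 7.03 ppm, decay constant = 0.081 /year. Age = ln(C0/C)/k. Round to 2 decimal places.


Document age estimation:
C0/C = 101.8 / 7.03 = 14.480797
ln(C0/C) = 2.672823
t = 2.672823 / 0.081 = 33.00 years

33.00


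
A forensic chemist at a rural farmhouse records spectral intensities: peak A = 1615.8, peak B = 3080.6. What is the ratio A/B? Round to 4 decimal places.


Spectral peak ratio:
Peak A = 1615.8 counts
Peak B = 3080.6 counts
Ratio = 1615.8 / 3080.6 = 0.5245

0.5245


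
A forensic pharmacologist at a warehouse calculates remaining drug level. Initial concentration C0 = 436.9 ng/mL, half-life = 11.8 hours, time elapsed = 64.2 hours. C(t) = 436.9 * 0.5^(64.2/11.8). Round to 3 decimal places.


Drug concentration decay:
Number of half-lives = t / t_half = 64.2 / 11.8 = 5.440678
Decay factor = 0.5^5.440678 = 0.02302463
C(t) = 436.9 * 0.02302463 = 10.059 ng/mL

10.059


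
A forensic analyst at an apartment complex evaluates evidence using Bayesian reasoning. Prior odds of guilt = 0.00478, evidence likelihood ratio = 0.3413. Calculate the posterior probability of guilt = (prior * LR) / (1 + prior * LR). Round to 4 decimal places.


Bayesian evidence evaluation:
Posterior odds = prior_odds * LR = 0.00478 * 0.3413 = 0.001631414
Posterior probability = posterior_odds / (1 + posterior_odds)
= 0.001631414 / (1 + 0.001631414)
= 0.001631414 / 1.001631414
= 0.0016

0.0016


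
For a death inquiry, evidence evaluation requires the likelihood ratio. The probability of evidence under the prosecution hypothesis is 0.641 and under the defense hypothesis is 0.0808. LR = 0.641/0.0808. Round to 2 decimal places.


Likelihood ratio calculation:
LR = P(E|Hp) / P(E|Hd)
LR = 0.641 / 0.0808
LR = 7.93

7.93


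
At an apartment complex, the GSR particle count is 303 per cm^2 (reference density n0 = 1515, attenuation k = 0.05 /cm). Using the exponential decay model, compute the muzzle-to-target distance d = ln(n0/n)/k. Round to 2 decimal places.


GSR distance calculation:
n0/n = 1515 / 303 = 5
ln(n0/n) = 1.609438
d = 1.609438 / 0.05 = 32.19 cm

32.19


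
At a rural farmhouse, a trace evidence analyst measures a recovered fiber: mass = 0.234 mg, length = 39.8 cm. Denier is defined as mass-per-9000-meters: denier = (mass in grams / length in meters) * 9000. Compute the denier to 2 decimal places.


Denier calculation:
Mass in grams = 0.234 mg / 1000 = 0.000234 g
Length in meters = 39.8 cm / 100 = 0.398 m
Linear density = mass / length = 0.000234 / 0.398 = 0.00058794 g/m
Denier = (g/m) * 9000 = 0.00058794 * 9000 = 5.29

5.29


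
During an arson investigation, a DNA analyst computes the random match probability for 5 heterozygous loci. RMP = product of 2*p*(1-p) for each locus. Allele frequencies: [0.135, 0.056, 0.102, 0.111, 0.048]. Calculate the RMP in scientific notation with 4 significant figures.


Computing RMP for 5 loci:
Locus 1: 2 * 0.135 * 0.865 = 0.23355
Locus 2: 2 * 0.056 * 0.944 = 0.105728
Locus 3: 2 * 0.102 * 0.898 = 0.183192
Locus 4: 2 * 0.111 * 0.889 = 0.197358
Locus 5: 2 * 0.048 * 0.952 = 0.091392
RMP = 8.159e-05

8.159e-05


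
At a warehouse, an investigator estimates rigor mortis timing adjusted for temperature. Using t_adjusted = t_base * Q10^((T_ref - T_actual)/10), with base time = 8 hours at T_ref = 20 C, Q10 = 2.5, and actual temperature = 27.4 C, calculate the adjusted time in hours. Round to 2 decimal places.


Rigor mortis time adjustment:
Exponent = (T_ref - T_actual) / 10 = (20 - 27.4) / 10 = -0.74
Q10 factor = 2.5^-0.74 = 0.5076
t_adjusted = 8 * 0.5076 = 4.06 hours

4.06


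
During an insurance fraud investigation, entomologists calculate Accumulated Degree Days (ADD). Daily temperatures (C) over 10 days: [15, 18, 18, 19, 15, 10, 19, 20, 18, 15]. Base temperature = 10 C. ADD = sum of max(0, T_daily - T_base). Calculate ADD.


Computing ADD day by day:
Day 1: max(0, 15 - 10) = 5
Day 2: max(0, 18 - 10) = 8
Day 3: max(0, 18 - 10) = 8
Day 4: max(0, 19 - 10) = 9
Day 5: max(0, 15 - 10) = 5
Day 6: max(0, 10 - 10) = 0
Day 7: max(0, 19 - 10) = 9
Day 8: max(0, 20 - 10) = 10
Day 9: max(0, 18 - 10) = 8
Day 10: max(0, 15 - 10) = 5
Total ADD = 67

67


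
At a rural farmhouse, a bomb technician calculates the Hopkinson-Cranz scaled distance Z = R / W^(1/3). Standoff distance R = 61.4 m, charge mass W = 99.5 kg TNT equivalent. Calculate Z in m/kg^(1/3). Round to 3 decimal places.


Scaled distance calculation:
W^(1/3) = 99.5^(1/3) = 4.63384
Z = R / W^(1/3) = 61.4 / 4.63384
Z = 13.250 m/kg^(1/3)

13.250


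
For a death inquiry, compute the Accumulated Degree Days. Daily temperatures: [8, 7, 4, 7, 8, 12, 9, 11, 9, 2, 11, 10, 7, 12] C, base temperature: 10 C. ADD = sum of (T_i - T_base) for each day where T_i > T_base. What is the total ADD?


Computing ADD day by day:
Day 1: max(0, 8 - 10) = 0
Day 2: max(0, 7 - 10) = 0
Day 3: max(0, 4 - 10) = 0
Day 4: max(0, 7 - 10) = 0
Day 5: max(0, 8 - 10) = 0
Day 6: max(0, 12 - 10) = 2
Day 7: max(0, 9 - 10) = 0
Day 8: max(0, 11 - 10) = 1
Day 9: max(0, 9 - 10) = 0
Day 10: max(0, 2 - 10) = 0
Day 11: max(0, 11 - 10) = 1
Day 12: max(0, 10 - 10) = 0
Day 13: max(0, 7 - 10) = 0
Day 14: max(0, 12 - 10) = 2
Total ADD = 6

6


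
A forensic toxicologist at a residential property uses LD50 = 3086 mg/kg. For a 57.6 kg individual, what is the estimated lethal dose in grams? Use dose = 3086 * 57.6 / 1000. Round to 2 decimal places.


Lethal dose calculation:
Lethal dose = LD50 * body_weight / 1000
= 3086 * 57.6 / 1000
= 177753.6 / 1000
= 177.75 g

177.75


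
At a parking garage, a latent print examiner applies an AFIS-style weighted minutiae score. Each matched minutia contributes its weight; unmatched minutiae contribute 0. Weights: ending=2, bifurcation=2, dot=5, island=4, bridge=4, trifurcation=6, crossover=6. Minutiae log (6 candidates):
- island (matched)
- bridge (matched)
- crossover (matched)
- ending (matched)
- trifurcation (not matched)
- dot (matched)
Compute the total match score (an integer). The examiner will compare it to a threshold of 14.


Weighted minutiae match score:
  island: matched, +4 (running total 4)
  bridge: matched, +4 (running total 8)
  crossover: matched, +6 (running total 14)
  ending: matched, +2 (running total 16)
  trifurcation: not matched, +0
  dot: matched, +5 (running total 21)
Total score = 21
Threshold = 14; verdict = identification

21


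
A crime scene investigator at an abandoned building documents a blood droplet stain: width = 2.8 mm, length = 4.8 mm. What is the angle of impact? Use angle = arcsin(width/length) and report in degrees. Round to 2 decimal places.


Blood spatter impact angle calculation:
width / length = 2.8 / 4.8 = 0.583333
angle = arcsin(0.583333)
angle = 35.69 degrees

35.69


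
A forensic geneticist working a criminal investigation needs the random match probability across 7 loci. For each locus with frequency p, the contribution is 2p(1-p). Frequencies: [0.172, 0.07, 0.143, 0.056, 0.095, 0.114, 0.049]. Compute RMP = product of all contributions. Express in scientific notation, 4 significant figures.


Computing RMP for 7 loci:
Locus 1: 2 * 0.172 * 0.828 = 0.284832
Locus 2: 2 * 0.07 * 0.93 = 0.1302
Locus 3: 2 * 0.143 * 0.857 = 0.245102
Locus 4: 2 * 0.056 * 0.944 = 0.105728
Locus 5: 2 * 0.095 * 0.905 = 0.17195
Locus 6: 2 * 0.114 * 0.886 = 0.202008
Locus 7: 2 * 0.049 * 0.951 = 0.093198
RMP = 3.111e-06

3.111e-06


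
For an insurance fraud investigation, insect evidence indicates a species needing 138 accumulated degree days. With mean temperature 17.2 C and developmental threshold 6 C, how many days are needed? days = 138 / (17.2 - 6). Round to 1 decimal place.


Insect development time:
Effective temperature = avg_temp - T_base = 17.2 - 6 = 11.2 C
Days = ADD / effective_temp = 138 / 11.2 = 12.3 days

12.3


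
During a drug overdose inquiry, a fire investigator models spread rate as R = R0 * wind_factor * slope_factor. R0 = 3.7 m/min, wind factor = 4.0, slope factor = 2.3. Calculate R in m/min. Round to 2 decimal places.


Fire spread rate calculation:
R = R0 * wind_factor * slope_factor
= 3.7 * 4.0 * 2.3
= 14.8 * 2.3
= 34.04 m/min

34.04


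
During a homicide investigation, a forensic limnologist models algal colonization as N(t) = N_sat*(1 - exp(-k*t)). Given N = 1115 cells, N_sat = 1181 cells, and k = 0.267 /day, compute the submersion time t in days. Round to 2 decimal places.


PMSI from diatom colonization curve:
N / N_sat = 1115 / 1181 = 0.944115
1 - N/N_sat = 0.055885
ln(1 - N/N_sat) = -2.884459
t = -ln(1 - N/N_sat) / k = -(-2.884459) / 0.267 = 10.80 days

10.80


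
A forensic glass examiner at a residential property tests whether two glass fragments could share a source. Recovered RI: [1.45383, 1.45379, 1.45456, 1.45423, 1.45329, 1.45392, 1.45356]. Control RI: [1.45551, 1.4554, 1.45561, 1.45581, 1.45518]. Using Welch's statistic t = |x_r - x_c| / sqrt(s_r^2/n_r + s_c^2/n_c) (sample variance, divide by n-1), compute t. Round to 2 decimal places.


Welch's t-criterion for glass RI comparison:
Recovered mean = sum / n_r = 10.17718 / 7 = 1.4538829
Control mean = sum / n_c = 7.27751 / 5 = 1.455502
Recovered sample variance s_r^2 = 1.7459e-07
Control sample variance s_c^2 = 5.517e-08
Welch SE (unpooled) = sqrt(s_r^2/n_r + s_c^2/n_c) = sqrt(2.49415e-08 + 1.1034e-08) = sqrt(3.59755e-08) = 0.000189672
|mean_r - mean_c| = 0.00161914
t = 0.00161914 / 0.000189672 = 8.54

8.54
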